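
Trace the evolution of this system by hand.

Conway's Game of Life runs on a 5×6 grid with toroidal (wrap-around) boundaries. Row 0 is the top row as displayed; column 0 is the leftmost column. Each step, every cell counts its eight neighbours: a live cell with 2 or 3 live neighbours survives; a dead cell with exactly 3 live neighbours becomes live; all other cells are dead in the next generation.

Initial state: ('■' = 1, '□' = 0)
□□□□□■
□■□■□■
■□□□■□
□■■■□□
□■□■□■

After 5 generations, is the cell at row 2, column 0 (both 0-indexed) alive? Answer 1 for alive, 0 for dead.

gen 0: □□□□□■
□■□■□■
■□□□■□
□■■■□□
□■□■□■
gen 1: □□□□□■
□□□□□■
■□□□■■
□■□■□■
□■□■□□
gen 2: ■□□□■□
□□□□□□
□□□□□□
□■□■□■
□□□□□□
gen 3: □□□□□□
□□□□□□
□□□□□□
□□□□□□
■□□□■■
gen 4: □□□□□■
□□□□□□
□□□□□□
□□□□□■
□□□□□■
gen 5: □□□□□□
□□□□□□
□□□□□□
□□□□□□
■□□□■■

0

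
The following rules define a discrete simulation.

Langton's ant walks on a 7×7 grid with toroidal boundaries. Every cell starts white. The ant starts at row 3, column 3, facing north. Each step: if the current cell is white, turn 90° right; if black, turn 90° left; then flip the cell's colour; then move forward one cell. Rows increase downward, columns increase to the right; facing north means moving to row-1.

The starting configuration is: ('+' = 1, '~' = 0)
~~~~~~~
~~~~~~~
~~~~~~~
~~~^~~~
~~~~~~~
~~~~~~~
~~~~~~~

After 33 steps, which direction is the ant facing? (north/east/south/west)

0) ~~~~~~~
~~~~~~~
~~~~~~~
~~~^~~~
~~~~~~~
~~~~~~~
~~~~~~~
1) ~~~~~~~
~~~~~~~
~~~~~~~
~~~+>~~
~~~~~~~
~~~~~~~
~~~~~~~
2) ~~~~~~~
~~~~~~~
~~~~~~~
~~~++~~
~~~~v~~
~~~~~~~
~~~~~~~
3) ~~~~~~~
~~~~~~~
~~~~~~~
~~~++~~
~~~<+~~
~~~~~~~
~~~~~~~
4) ~~~~~~~
~~~~~~~
~~~~~~~
~~~^+~~
~~~++~~
~~~~~~~
~~~~~~~
5) ~~~~~~~
~~~~~~~
~~~~~~~
~~<~+~~
~~~++~~
~~~~~~~
~~~~~~~
6) ~~~~~~~
~~~~~~~
~~^~~~~
~~+~+~~
~~~++~~
~~~~~~~
~~~~~~~
7) ~~~~~~~
~~~~~~~
~~+>~~~
~~+~+~~
~~~++~~
~~~~~~~
~~~~~~~
8) ~~~~~~~
~~~~~~~
~~++~~~
~~+v+~~
~~~++~~
~~~~~~~
~~~~~~~
9) ~~~~~~~
~~~~~~~
~~++~~~
~~<++~~
~~~++~~
~~~~~~~
~~~~~~~
10) ~~~~~~~
~~~~~~~
~~++~~~
~~~++~~
~~v++~~
~~~~~~~
~~~~~~~
11) ~~~~~~~
~~~~~~~
~~++~~~
~~~++~~
~<+++~~
~~~~~~~
~~~~~~~
12) ~~~~~~~
~~~~~~~
~~++~~~
~^~++~~
~++++~~
~~~~~~~
~~~~~~~
13) ~~~~~~~
~~~~~~~
~~++~~~
~+>++~~
~++++~~
~~~~~~~
~~~~~~~
14) ~~~~~~~
~~~~~~~
~~++~~~
~++++~~
~+v++~~
~~~~~~~
~~~~~~~
15) ~~~~~~~
~~~~~~~
~~++~~~
~++++~~
~+~>+~~
~~~~~~~
~~~~~~~
16) ~~~~~~~
~~~~~~~
~~++~~~
~++^+~~
~+~~+~~
~~~~~~~
~~~~~~~
17) ~~~~~~~
~~~~~~~
~~++~~~
~+<~+~~
~+~~+~~
~~~~~~~
~~~~~~~
18) ~~~~~~~
~~~~~~~
~~++~~~
~+~~+~~
~+v~+~~
~~~~~~~
~~~~~~~
19) ~~~~~~~
~~~~~~~
~~++~~~
~+~~+~~
~<+~+~~
~~~~~~~
~~~~~~~
20) ~~~~~~~
~~~~~~~
~~++~~~
~+~~+~~
~~+~+~~
~v~~~~~
~~~~~~~
21) ~~~~~~~
~~~~~~~
~~++~~~
~+~~+~~
~~+~+~~
<+~~~~~
~~~~~~~
22) ~~~~~~~
~~~~~~~
~~++~~~
~+~~+~~
^~+~+~~
++~~~~~
~~~~~~~
23) ~~~~~~~
~~~~~~~
~~++~~~
~+~~+~~
+>+~+~~
++~~~~~
~~~~~~~
24) ~~~~~~~
~~~~~~~
~~++~~~
~+~~+~~
+++~+~~
+v~~~~~
~~~~~~~
25) ~~~~~~~
~~~~~~~
~~++~~~
~+~~+~~
+++~+~~
+~>~~~~
~~~~~~~
26) ~~~~~~~
~~~~~~~
~~++~~~
~+~~+~~
+++~+~~
+~+~~~~
~~v~~~~
27) ~~~~~~~
~~~~~~~
~~++~~~
~+~~+~~
+++~+~~
+~+~~~~
~<+~~~~
28) ~~~~~~~
~~~~~~~
~~++~~~
~+~~+~~
+++~+~~
+^+~~~~
~++~~~~
29) ~~~~~~~
~~~~~~~
~~++~~~
~+~~+~~
+++~+~~
++>~~~~
~++~~~~
30) ~~~~~~~
~~~~~~~
~~++~~~
~+~~+~~
++^~+~~
++~~~~~
~++~~~~
31) ~~~~~~~
~~~~~~~
~~++~~~
~+~~+~~
+<~~+~~
++~~~~~
~++~~~~
32) ~~~~~~~
~~~~~~~
~~++~~~
~+~~+~~
+~~~+~~
+v~~~~~
~++~~~~
33) ~~~~~~~
~~~~~~~
~~++~~~
~+~~+~~
+~~~+~~
+~>~~~~
~++~~~~

east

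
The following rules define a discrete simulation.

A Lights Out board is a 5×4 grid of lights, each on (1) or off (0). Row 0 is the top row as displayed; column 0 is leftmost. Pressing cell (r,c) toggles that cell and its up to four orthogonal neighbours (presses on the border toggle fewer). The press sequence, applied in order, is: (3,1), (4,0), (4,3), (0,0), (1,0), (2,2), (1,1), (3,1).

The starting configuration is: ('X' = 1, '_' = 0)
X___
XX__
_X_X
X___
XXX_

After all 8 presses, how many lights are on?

8

gen 0: X___
XX__
_X_X
X___
XXX_
gen 1: X___
XX__
___X
_XX_
X_X_
gen 2: X___
XX__
___X
XXX_
_XX_
gen 3: X___
XX__
___X
XXXX
_X_X
gen 4: _X__
_X__
___X
XXXX
_X_X
gen 5: XX__
X___
X__X
XXXX
_X_X
gen 6: XX__
X_X_
XXX_
XX_X
_X_X
gen 7: X___
_X__
X_X_
XX_X
_X_X
gen 8: X___
_X__
XXX_
__XX
___X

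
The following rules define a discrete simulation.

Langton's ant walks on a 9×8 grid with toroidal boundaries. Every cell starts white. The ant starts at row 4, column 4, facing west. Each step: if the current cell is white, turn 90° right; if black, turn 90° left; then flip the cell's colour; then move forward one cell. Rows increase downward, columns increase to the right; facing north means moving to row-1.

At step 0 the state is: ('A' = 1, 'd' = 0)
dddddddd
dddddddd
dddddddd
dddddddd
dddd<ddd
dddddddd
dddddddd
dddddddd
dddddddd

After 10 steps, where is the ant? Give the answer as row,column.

5,5

step 0: dddddddd
dddddddd
dddddddd
dddddddd
dddd<ddd
dddddddd
dddddddd
dddddddd
dddddddd
step 1: dddddddd
dddddddd
dddddddd
dddd^ddd
ddddAddd
dddddddd
dddddddd
dddddddd
dddddddd
step 2: dddddddd
dddddddd
dddddddd
ddddA>dd
ddddAddd
dddddddd
dddddddd
dddddddd
dddddddd
step 3: dddddddd
dddddddd
dddddddd
ddddAAdd
ddddAvdd
dddddddd
dddddddd
dddddddd
dddddddd
step 4: dddddddd
dddddddd
dddddddd
ddddAAdd
dddd<Add
dddddddd
dddddddd
dddddddd
dddddddd
step 5: dddddddd
dddddddd
dddddddd
ddddAAdd
dddddAdd
ddddvddd
dddddddd
dddddddd
dddddddd
step 6: dddddddd
dddddddd
dddddddd
ddddAAdd
dddddAdd
ddd<Addd
dddddddd
dddddddd
dddddddd
step 7: dddddddd
dddddddd
dddddddd
ddddAAdd
ddd^dAdd
dddAAddd
dddddddd
dddddddd
dddddddd
step 8: dddddddd
dddddddd
dddddddd
ddddAAdd
dddA>Add
dddAAddd
dddddddd
dddddddd
dddddddd
step 9: dddddddd
dddddddd
dddddddd
ddddAAdd
dddAAAdd
dddAvddd
dddddddd
dddddddd
dddddddd
step 10: dddddddd
dddddddd
dddddddd
ddddAAdd
dddAAAdd
dddAd>dd
dddddddd
dddddddd
dddddddd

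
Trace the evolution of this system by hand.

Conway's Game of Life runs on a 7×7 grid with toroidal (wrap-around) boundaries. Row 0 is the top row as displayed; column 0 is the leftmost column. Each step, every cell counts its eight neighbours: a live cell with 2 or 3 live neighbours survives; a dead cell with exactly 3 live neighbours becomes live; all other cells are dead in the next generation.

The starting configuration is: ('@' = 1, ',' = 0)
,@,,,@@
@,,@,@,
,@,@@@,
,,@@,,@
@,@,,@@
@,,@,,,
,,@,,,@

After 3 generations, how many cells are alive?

step 0: ,@,,,@@
@,,@,@,
,@,@@@,
,,@@,,@
@,@,,@@
@,,@,,,
,,@,,,@
step 1: ,@@,@@,
@@,@,,,
@@,,,@,
,,,,,,,
@,@,@@,
@,@@,@,
,@@,,@@
step 2: ,,,,@@,
,,,@,@,
@@@,,,@
@,,,@@,
,,@,@@,
@,,,,,,
,,,,,,,
step 3: ,,,,@@,
@@@@,@,
@@@@,,,
@,@,@,,
,@,@@@,
,,,,,,,
,,,,,,,

18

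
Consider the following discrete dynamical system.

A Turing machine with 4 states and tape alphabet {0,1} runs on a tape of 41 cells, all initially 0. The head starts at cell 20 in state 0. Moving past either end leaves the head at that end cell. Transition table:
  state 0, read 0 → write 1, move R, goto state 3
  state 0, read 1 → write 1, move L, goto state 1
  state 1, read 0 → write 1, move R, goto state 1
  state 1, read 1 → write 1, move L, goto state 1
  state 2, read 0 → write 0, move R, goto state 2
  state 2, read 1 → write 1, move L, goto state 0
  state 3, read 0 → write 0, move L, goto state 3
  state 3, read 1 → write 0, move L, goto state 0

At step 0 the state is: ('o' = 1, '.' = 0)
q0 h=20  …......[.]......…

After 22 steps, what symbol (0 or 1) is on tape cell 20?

0

gen 0: q0 h=20  …......[.]......…
gen 1: q3 h=21  ….....o[.]......…
gen 2: q3 h=20  …......[o]......…
gen 3: q0 h=19  …......[.]......…
gen 4: q3 h=20  ….....o[.]......…
gen 5: q3 h=19  …......[o]......…
gen 6: q0 h=18  …......[.]......…
gen 7: q3 h=19  ….....o[.]......…
gen 8: q3 h=18  …......[o]......…
gen 9: q0 h=17  …......[.]......…
gen 10: q3 h=18  ….....o[.]......…
gen 11: q3 h=17  …......[o]......…
gen 12: q0 h=16  …......[.]......…
gen 13: q3 h=17  ….....o[.]......…
gen 14: q3 h=16  …......[o]......…
gen 15: q0 h=15  …......[.]......…
gen 16: q3 h=16  ….....o[.]......…
gen 17: q3 h=15  …......[o]......…
gen 18: q0 h=14  …......[.]......…
gen 19: q3 h=15  ….....o[.]......…
gen 20: q3 h=14  …......[o]......…
gen 21: q0 h=13  …......[.]......…
gen 22: q3 h=14  ….....o[.]......…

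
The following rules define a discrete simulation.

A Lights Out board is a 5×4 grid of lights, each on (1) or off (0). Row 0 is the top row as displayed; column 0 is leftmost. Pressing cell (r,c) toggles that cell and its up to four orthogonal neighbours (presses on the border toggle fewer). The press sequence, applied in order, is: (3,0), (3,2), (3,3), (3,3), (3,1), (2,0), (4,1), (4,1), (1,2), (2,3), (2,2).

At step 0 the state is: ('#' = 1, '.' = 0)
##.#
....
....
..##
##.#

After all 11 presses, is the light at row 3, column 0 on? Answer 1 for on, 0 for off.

t=0: ##.#
....
....
..##
##.#
t=1: ##.#
....
#...
####
.#.#
t=2: ##.#
....
#.#.
#...
.###
t=3: ##.#
....
#.##
#.##
.##.
t=4: ##.#
....
#.#.
#...
.###
t=5: ##.#
....
###.
.##.
..##
t=6: ##.#
#...
..#.
###.
..##
t=7: ##.#
#...
..#.
#.#.
##.#
t=8: ##.#
#...
..#.
###.
..##
t=9: ####
####
....
###.
..##
t=10: ####
###.
..##
####
..##
t=11: ####
##..
.#..
##.#
..##

1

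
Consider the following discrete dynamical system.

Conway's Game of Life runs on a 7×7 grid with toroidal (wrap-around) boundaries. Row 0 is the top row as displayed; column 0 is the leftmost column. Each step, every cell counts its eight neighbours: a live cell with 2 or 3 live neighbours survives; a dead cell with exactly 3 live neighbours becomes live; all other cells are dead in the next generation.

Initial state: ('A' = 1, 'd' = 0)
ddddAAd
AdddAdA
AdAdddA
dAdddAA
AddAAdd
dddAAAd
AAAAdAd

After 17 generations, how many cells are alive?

gen 0: ddddAAd
AdddAdA
AdAdddA
dAdddAA
AddAAdd
dddAAAd
AAAAdAd
gen 1: ddAdddd
AAdAAdd
ddddddd
dAAAAAd
AdAAddd
AddddAd
dAAdddd
gen 2: Adddddd
dAAAddd
AddddAd
dAddAdd
AddddAd
AddAddA
dAAdddd
gen 3: AddAddd
AAAdddA
AddAAdd
AAddAAd
AAddAAd
AdAdddA
dAAdddA
gen 4: dddAddd
ddAdAdA
dddAAdd
ddAdddd
ddAAAdd
ddAAddd
ddAAddA
gen 5: ddddAAd
ddAdAAd
ddAdAAd
ddAdddd
dAddAdd
dAddddd
ddddAdd
gen 6: ddddddd
ddddddA
dAAdAAd
dAAdAAd
dAAdddd
ddddddd
ddddAAd
gen 7: dddddAd
dddddAd
AAAdAdA
AdddAAd
dAAAddd
ddddddd
ddddddd
gen 8: ddddddd
AAddAAd
AAdAAdd
ddddAAd
dAAAAdd
ddAdddd
ddddddd
gen 9: ddddddd
AAAAAAA
AAAAddd
AddddAd
dAAdAAd
dAAdddd
ddddddd
gen 10: AAAAAAA
ddddAAA
ddddddd
AddddAd
AdAAAAA
dAAAddd
ddddddd
gen 11: AAAAddd
dAAdddd
ddddAdd
AAdAdAd
AddddAd
AAdddAA
dddddAA
gen 12: AddAddA
Adddddd
AddAAdd
AAdddAd
ddAddAd
dAddAdd
ddddAAd
gen 13: AdddAAA
AAdAAdd
AdddAdd
AAAAdAd
AdAdAAA
dddAAdd
AddAAAA
gen 14: ddAdddd
dAdAddd
dddddAd
ddAdddd
Adddddd
dAAdddd
Adddddd
gen 15: dAAdddd
ddAdddd
ddAdddd
ddddddd
ddAdddd
AAddddd
ddAdddd
gen 16: dAAAddd
ddAAddd
ddddddd
ddddddd
dAddddd
dAAdddd
AdAdddd
gen 17: ddddddd
dAdAddd
ddddddd
ddddddd
dAAdddd
AdAdddd
Adddddd

7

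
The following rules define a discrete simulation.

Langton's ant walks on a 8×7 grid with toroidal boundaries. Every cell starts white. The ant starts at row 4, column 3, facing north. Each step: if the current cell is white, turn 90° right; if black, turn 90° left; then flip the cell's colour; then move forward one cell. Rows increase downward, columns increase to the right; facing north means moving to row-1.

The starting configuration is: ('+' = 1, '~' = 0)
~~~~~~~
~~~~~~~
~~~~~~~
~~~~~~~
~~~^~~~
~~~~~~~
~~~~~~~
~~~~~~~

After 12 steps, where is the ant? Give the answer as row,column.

step 0: ~~~~~~~
~~~~~~~
~~~~~~~
~~~~~~~
~~~^~~~
~~~~~~~
~~~~~~~
~~~~~~~
step 1: ~~~~~~~
~~~~~~~
~~~~~~~
~~~~~~~
~~~+>~~
~~~~~~~
~~~~~~~
~~~~~~~
step 2: ~~~~~~~
~~~~~~~
~~~~~~~
~~~~~~~
~~~++~~
~~~~v~~
~~~~~~~
~~~~~~~
step 3: ~~~~~~~
~~~~~~~
~~~~~~~
~~~~~~~
~~~++~~
~~~<+~~
~~~~~~~
~~~~~~~
step 4: ~~~~~~~
~~~~~~~
~~~~~~~
~~~~~~~
~~~^+~~
~~~++~~
~~~~~~~
~~~~~~~
step 5: ~~~~~~~
~~~~~~~
~~~~~~~
~~~~~~~
~~<~+~~
~~~++~~
~~~~~~~
~~~~~~~
step 6: ~~~~~~~
~~~~~~~
~~~~~~~
~~^~~~~
~~+~+~~
~~~++~~
~~~~~~~
~~~~~~~
step 7: ~~~~~~~
~~~~~~~
~~~~~~~
~~+>~~~
~~+~+~~
~~~++~~
~~~~~~~
~~~~~~~
step 8: ~~~~~~~
~~~~~~~
~~~~~~~
~~++~~~
~~+v+~~
~~~++~~
~~~~~~~
~~~~~~~
step 9: ~~~~~~~
~~~~~~~
~~~~~~~
~~++~~~
~~<++~~
~~~++~~
~~~~~~~
~~~~~~~
step 10: ~~~~~~~
~~~~~~~
~~~~~~~
~~++~~~
~~~++~~
~~v++~~
~~~~~~~
~~~~~~~
step 11: ~~~~~~~
~~~~~~~
~~~~~~~
~~++~~~
~~~++~~
~<+++~~
~~~~~~~
~~~~~~~
step 12: ~~~~~~~
~~~~~~~
~~~~~~~
~~++~~~
~^~++~~
~++++~~
~~~~~~~
~~~~~~~

4,1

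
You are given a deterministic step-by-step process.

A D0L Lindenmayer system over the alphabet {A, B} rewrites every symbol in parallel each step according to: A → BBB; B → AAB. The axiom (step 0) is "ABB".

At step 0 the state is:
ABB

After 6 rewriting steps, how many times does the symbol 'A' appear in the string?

862

[0] ABB
[1] BBBAABAAB
[2] AABAABAABBBBBBBAABBBBBBBAAB
[3] BBBBBBAABBBBBBBAABBBBBBBAABAABAABAABAABAABAABBBBBBBAABAABAABAABAABAABAABBBBBBBAAB
[4] AABAABAABAABAABAABBBBBBBAABAABAABAABAABAABAABBBBBBBAABAABA…BAABBBBBBBAABBBBBBBAABBBBBBBAABAABAABAABAABAABAABBBBBBBAAB  (len 243)
[5] BBBBBBAABBBBBBBAABBBBBBBAABBBBBBBAABBBBBBBAABBBBBBBAABAABA…BAABBBBBBBAABBBBBBBAABBBBBBBAABAABAABAABAABAABAABBBBBBBAAB  (len 729)
[6] AABAABAABAABAABAABBBBBBBAABAABAABAABAABAABAABBBBBBBAABAABA…BAABBBBBBBAABBBBBBBAABBBBBBBAABAABAABAABAABAABAABBBBBBBAAB  (len 2187)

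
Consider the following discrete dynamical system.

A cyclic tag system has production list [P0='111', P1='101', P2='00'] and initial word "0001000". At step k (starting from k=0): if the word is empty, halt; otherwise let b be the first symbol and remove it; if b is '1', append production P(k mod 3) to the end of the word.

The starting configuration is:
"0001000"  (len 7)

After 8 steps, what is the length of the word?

[0] "0001000"  (len 7)
[1] "001000"  (len 6)
[2] "01000"  (len 5)
[3] "1000"  (len 4)
[4] "000111"  (len 6)
[5] "00111"  (len 5)
[6] "0111"  (len 4)
[7] "111"  (len 3)
[8] "11101"  (len 5)

5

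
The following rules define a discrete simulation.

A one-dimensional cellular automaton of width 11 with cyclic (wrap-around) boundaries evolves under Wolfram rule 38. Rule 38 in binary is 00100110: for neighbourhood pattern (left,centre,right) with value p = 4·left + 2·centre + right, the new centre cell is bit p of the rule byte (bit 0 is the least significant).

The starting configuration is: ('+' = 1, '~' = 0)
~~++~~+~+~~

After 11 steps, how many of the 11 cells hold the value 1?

3

step 0: ~~++~~+~+~~
step 1: ~+~~~++++~~
step 2: ++~~+~~~~~~
step 3: ~~~++~~~~~+
step 4: ~~+~~~~~~++
step 5: ~++~~~~~+~~
step 6: +~~~~~~++~~
step 7: +~~~~~+~~~+
step 8: ~~~~~++~~+~
step 9: ~~~~+~~~++~
step 10: ~~~++~~+~~~
step 11: ~~+~~~++~~~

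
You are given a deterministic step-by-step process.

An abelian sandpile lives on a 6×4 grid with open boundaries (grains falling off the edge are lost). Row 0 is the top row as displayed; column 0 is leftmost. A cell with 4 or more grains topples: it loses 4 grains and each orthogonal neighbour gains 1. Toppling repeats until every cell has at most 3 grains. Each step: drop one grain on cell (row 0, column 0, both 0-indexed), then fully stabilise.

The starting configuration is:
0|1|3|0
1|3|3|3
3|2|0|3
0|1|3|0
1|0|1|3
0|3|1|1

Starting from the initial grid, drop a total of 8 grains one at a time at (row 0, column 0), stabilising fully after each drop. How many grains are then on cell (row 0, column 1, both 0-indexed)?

t=0: 0|1|3|0
1|3|3|3
3|2|0|3
0|1|3|0
1|0|1|3
0|3|1|1
t=1: 1|1|3|0
1|3|3|3
3|2|0|3
0|1|3|0
1|0|1|3
0|3|1|1
t=2: 2|1|3|0
1|3|3|3
3|2|0|3
0|1|3|0
1|0|1|3
0|3|1|1
t=3: 3|1|3|0
1|3|3|3
3|2|0|3
0|1|3|0
1|0|1|3
0|3|1|1
t=4: 0|2|3|0
2|3|3|3
3|2|0|3
0|1|3|0
1|0|1|3
0|3|1|1
t=5: 1|2|3|0
2|3|3|3
3|2|0|3
0|1|3|0
1|0|1|3
0|3|1|1
t=6: 2|2|3|0
2|3|3|3
3|2|0|3
0|1|3|0
1|0|1|3
0|3|1|1
t=7: 3|2|3|0
2|3|3|3
3|2|0|3
0|1|3|0
1|0|1|3
0|3|1|1
t=8: 0|3|3|0
3|3|3|3
3|2|0|3
0|1|3|0
1|0|1|3
0|3|1|1

3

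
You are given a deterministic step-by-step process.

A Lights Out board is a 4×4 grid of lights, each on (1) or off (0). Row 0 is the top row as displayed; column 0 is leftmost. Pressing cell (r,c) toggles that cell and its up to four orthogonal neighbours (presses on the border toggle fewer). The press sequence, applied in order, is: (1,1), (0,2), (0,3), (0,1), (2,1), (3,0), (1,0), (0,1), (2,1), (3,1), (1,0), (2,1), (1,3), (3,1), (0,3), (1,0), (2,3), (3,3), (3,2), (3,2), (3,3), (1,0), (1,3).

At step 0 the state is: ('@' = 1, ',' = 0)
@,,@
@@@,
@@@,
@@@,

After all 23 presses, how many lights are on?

12

0) @,,@
@@@,
@@@,
@@@,
1) @@,@
,,,,
@,@,
@@@,
2) @,@,
,,@,
@,@,
@@@,
3) @,,@
,,@@
@,@,
@@@,
4) ,@@@
,@@@
@,@,
@@@,
5) ,@@@
,,@@
,@,,
@,@,
6) ,@@@
,,@@
@@,,
,@@,
7) @@@@
@@@@
,@,,
,@@,
8) ,,,@
@,@@
,@,,
,@@,
9) ,,,@
@@@@
@,@,
,,@,
10) ,,,@
@@@@
@@@,
@@,,
11) @,,@
,,@@
,@@,
@@,,
12) @,,@
,@@@
@,,,
@,,,
13) @,,,
,@,,
@,,@
@,,,
14) @,,,
,@,,
@@,@
,@@,
15) @,@@
,@,@
@@,@
,@@,
16) ,,@@
@,,@
,@,@
,@@,
17) ,,@@
@,,,
,@@,
,@@@
18) ,,@@
@,,,
,@@@
,@,,
19) ,,@@
@,,,
,@,@
,,@@
20) ,,@@
@,,,
,@@@
,@,,
21) ,,@@
@,,,
,@@,
,@@@
22) @,@@
,@,,
@@@,
,@@@
23) @,@,
,@@@
@@@@
,@@@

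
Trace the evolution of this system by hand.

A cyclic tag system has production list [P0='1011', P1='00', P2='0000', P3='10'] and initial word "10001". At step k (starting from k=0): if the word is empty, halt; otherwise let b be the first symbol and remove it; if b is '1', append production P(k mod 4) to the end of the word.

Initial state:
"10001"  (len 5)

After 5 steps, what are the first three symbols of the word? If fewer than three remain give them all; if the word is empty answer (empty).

[0] "10001"  (len 5)
[1] "00011011"  (len 8)
[2] "0011011"  (len 7)
[3] "011011"  (len 6)
[4] "11011"  (len 5)
[5] "10111011"  (len 8)

101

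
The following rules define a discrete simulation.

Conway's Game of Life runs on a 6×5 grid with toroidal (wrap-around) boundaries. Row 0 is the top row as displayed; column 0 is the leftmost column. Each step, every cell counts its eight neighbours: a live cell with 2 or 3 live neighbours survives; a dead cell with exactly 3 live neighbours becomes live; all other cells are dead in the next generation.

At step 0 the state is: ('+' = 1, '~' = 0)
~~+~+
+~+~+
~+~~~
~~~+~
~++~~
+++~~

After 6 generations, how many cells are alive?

3

t=0: ~~+~+
+~+~+
~+~~~
~~~+~
~++~~
+++~~
t=1: ~~+~+
+~+~+
+++++
~+~~~
+~~+~
+~~~~
t=2: ~~~~+
~~~~~
~~~~~
~~~~~
++~~+
++~+~
t=3: +~~~+
~~~~~
~~~~~
+~~~~
~++~+
~+++~
t=4: +++++
~~~~~
~~~~~
++~~~
~~~~+
~~~~~
t=5: +++++
+++++
~~~~~
+~~~~
+~~~~
~++~~
t=6: ~~~~~
~~~~~
~~++~
~~~~~
+~~~~
~~~~~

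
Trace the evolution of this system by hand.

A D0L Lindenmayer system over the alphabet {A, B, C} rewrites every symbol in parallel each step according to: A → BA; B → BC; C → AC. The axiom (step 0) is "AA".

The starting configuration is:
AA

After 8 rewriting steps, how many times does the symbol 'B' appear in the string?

172

t=0: AA
t=1: BABA
t=2: BCBABCBA
t=3: BCACBCBABCACBCBA
t=4: BCACBAACBCACBCBABCACBAACBCACBCBA
t=5: BCACBAACBCBABAACBCACBAACBCACBCBABCACBAACBCBABAACBCACBAACBCACBCBA
t=6: BCACBAACBCBABAACBCACBCBABCBABAACBCACBAACBCBABAACBCACBAACBC…ACBCBABAACBCACBCBABCBABAACBCACBAACBCBABAACBCACBAACBCACBCBA  (len 128)
t=7: BCACBAACBCBABAACBCACBCBABCBABAACBCACBAACBCACBCBABCACBCBABC…ACBCBABAACBCACBCBABCBABAACBCACBAACBCBABAACBCACBAACBCACBCBA  (len 256)
t=8: BCACBAACBCBABAACBCACBCBABCBABAACBCACBAACBCACBCBABCACBCBABC…ACBCBABAACBCACBCBABCBABAACBCACBAACBCBABAACBCACBAACBCACBCBA  (len 512)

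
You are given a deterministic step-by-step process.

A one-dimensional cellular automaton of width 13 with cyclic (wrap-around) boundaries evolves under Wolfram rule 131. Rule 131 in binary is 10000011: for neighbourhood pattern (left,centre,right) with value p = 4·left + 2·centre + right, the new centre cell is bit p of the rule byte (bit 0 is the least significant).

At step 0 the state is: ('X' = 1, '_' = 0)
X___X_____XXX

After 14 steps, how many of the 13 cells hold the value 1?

4

k=0  X___X_____XXX
k=1  __XX__XXXX_XX
k=2  _X___X_XX____
k=3  X__XX_____XXX
k=4  __X___XXXX_XX
k=5  _X__XX_XX____
k=6  X__X______XXX
k=7  __X__XXXXX_XX
k=8  _X__X_XXX____
k=9  X__X___X__XXX
k=10  __X__XX__X_XX
k=11  _X__X___X____
k=12  X__X__XX__XXX
k=13  __X__X___X_XX
k=14  _X__X__XX____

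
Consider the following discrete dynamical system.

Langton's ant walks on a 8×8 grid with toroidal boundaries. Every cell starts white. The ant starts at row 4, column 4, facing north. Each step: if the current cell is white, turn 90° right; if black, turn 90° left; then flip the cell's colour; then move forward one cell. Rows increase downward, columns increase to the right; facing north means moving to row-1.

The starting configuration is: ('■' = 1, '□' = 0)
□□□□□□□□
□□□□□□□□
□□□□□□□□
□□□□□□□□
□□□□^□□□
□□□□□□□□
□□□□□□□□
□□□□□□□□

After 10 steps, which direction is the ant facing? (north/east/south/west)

0) □□□□□□□□
□□□□□□□□
□□□□□□□□
□□□□□□□□
□□□□^□□□
□□□□□□□□
□□□□□□□□
□□□□□□□□
1) □□□□□□□□
□□□□□□□□
□□□□□□□□
□□□□□□□□
□□□□■>□□
□□□□□□□□
□□□□□□□□
□□□□□□□□
2) □□□□□□□□
□□□□□□□□
□□□□□□□□
□□□□□□□□
□□□□■■□□
□□□□□v□□
□□□□□□□□
□□□□□□□□
3) □□□□□□□□
□□□□□□□□
□□□□□□□□
□□□□□□□□
□□□□■■□□
□□□□<■□□
□□□□□□□□
□□□□□□□□
4) □□□□□□□□
□□□□□□□□
□□□□□□□□
□□□□□□□□
□□□□^■□□
□□□□■■□□
□□□□□□□□
□□□□□□□□
5) □□□□□□□□
□□□□□□□□
□□□□□□□□
□□□□□□□□
□□□<□■□□
□□□□■■□□
□□□□□□□□
□□□□□□□□
6) □□□□□□□□
□□□□□□□□
□□□□□□□□
□□□^□□□□
□□□■□■□□
□□□□■■□□
□□□□□□□□
□□□□□□□□
7) □□□□□□□□
□□□□□□□□
□□□□□□□□
□□□■>□□□
□□□■□■□□
□□□□■■□□
□□□□□□□□
□□□□□□□□
8) □□□□□□□□
□□□□□□□□
□□□□□□□□
□□□■■□□□
□□□■v■□□
□□□□■■□□
□□□□□□□□
□□□□□□□□
9) □□□□□□□□
□□□□□□□□
□□□□□□□□
□□□■■□□□
□□□<■■□□
□□□□■■□□
□□□□□□□□
□□□□□□□□
10) □□□□□□□□
□□□□□□□□
□□□□□□□□
□□□■■□□□
□□□□■■□□
□□□v■■□□
□□□□□□□□
□□□□□□□□

south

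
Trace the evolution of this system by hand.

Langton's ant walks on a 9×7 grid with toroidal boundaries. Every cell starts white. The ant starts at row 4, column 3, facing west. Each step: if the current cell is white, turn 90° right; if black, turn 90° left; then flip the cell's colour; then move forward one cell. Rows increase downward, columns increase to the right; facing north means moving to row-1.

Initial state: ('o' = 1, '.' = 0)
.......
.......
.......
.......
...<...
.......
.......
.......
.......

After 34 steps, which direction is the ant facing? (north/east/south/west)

east

0) .......
.......
.......
.......
...<...
.......
.......
.......
.......
1) .......
.......
.......
...^...
...o...
.......
.......
.......
.......
2) .......
.......
.......
...o>..
...o...
.......
.......
.......
.......
3) .......
.......
.......
...oo..
...ov..
.......
.......
.......
.......
4) .......
.......
.......
...oo..
...<o..
.......
.......
.......
.......
5) .......
.......
.......
...oo..
....o..
...v...
.......
.......
.......
6) .......
.......
.......
...oo..
....o..
..<o...
.......
.......
.......
7) .......
.......
.......
...oo..
..^.o..
..oo...
.......
.......
.......
8) .......
.......
.......
...oo..
..o>o..
..oo...
.......
.......
.......
9) .......
.......
.......
...oo..
..ooo..
..ov...
.......
.......
.......
10) .......
.......
.......
...oo..
..ooo..
..o.>..
.......
.......
.......
11) .......
.......
.......
...oo..
..ooo..
..o.o..
....v..
.......
.......
12) .......
.......
.......
...oo..
..ooo..
..o.o..
...<o..
.......
.......
13) .......
.......
.......
...oo..
..ooo..
..o^o..
...oo..
.......
.......
14) .......
.......
.......
...oo..
..ooo..
..oo>..
...oo..
.......
.......
15) .......
.......
.......
...oo..
..oo^..
..oo...
...oo..
.......
.......
16) .......
.......
.......
...oo..
..o<...
..oo...
...oo..
.......
.......
17) .......
.......
.......
...oo..
..o....
..ov...
...oo..
.......
.......
18) .......
.......
.......
...oo..
..o....
..o.>..
...oo..
.......
.......
19) .......
.......
.......
...oo..
..o....
..o.o..
...ov..
.......
.......
20) .......
.......
.......
...oo..
..o....
..o.o..
...o.>.
.......
.......
21) .......
.......
.......
...oo..
..o....
..o.o..
...o.o.
.....v.
.......
22) .......
.......
.......
...oo..
..o....
..o.o..
...o.o.
....<o.
.......
23) .......
.......
.......
...oo..
..o....
..o.o..
...o^o.
....oo.
.......
24) .......
.......
.......
...oo..
..o....
..o.o..
...oo>.
....oo.
.......
25) .......
.......
.......
...oo..
..o....
..o.o^.
...oo..
....oo.
.......
26) .......
.......
.......
...oo..
..o....
..o.oo>
...oo..
....oo.
.......
27) .......
.......
.......
...oo..
..o....
..o.ooo
...oo.v
....oo.
.......
28) .......
.......
.......
...oo..
..o....
..o.ooo
...oo<o
....oo.
.......
29) .......
.......
.......
...oo..
..o....
..o.o^o
...oooo
....oo.
.......
30) .......
.......
.......
...oo..
..o....
..o.<.o
...oooo
....oo.
.......
31) .......
.......
.......
...oo..
..o....
..o...o
...ovoo
....oo.
.......
32) .......
.......
.......
...oo..
..o....
..o...o
...o.>o
....oo.
.......
33) .......
.......
.......
...oo..
..o....
..o..^o
...o..o
....oo.
.......
34) .......
.......
.......
...oo..
..o....
..o..o>
...o..o
....oo.
.......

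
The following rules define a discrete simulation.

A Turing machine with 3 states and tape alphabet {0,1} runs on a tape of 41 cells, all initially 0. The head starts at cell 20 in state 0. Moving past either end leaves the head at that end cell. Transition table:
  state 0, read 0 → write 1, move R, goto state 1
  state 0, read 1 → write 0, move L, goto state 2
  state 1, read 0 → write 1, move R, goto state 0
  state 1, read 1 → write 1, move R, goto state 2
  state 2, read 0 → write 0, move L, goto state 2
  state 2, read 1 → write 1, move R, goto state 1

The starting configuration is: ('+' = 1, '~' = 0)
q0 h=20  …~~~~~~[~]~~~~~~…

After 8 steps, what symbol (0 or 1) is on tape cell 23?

1

0) q0 h=20  …~~~~~~[~]~~~~~~…
1) q1 h=21  …~~~~~+[~]~~~~~~…
2) q0 h=22  …~~~~++[~]~~~~~~…
3) q1 h=23  …~~~+++[~]~~~~~~…
4) q0 h=24  …~~++++[~]~~~~~~…
5) q1 h=25  …~+++++[~]~~~~~~…
6) q0 h=26  …++++++[~]~~~~~~…
7) q1 h=27  …++++++[~]~~~~~~…
8) q0 h=28  …++++++[~]~~~~~~…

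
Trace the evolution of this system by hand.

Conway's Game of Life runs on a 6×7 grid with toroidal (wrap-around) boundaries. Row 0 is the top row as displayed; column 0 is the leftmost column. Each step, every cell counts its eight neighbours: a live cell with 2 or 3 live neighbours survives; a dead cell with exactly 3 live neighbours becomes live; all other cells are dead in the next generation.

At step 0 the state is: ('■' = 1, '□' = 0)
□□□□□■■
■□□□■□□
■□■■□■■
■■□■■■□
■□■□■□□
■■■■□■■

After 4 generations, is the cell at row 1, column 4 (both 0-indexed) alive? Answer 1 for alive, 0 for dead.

1

step 0: □□□□□■■
■□□□■□□
■□■■□■■
■■□■■■□
■□■□■□□
■■■■□■■
step 1: □□■■□□□
■■□■■□□
□□■□□□□
□□□□□□□
□□□□□□□
□□■■□□□
step 2: □□□□□□□
□■□□■□□
□■■■□□□
□□□□□□□
□□□□□□□
□□■■□□□
step 3: □□■■□□□
□■□■□□□
□■■■□□□
□□■□□□□
□□□□□□□
□□□□□□□
step 4: □□■■□□□
□■□□■□□
□■□■□□□
□■■■□□□
□□□□□□□
□□□□□□□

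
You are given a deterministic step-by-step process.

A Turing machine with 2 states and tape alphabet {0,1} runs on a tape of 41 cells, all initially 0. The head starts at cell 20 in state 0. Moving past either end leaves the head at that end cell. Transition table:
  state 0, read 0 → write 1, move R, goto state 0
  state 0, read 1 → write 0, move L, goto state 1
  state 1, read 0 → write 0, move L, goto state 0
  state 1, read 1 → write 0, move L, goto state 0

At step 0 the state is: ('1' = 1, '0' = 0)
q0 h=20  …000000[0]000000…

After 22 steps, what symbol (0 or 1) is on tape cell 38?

[0] q0 h=20  …000000[0]000000…
[1] q0 h=21  …000001[0]000000…
[2] q0 h=22  …000011[0]000000…
[3] q0 h=23  …000111[0]000000…
[4] q0 h=24  …001111[0]000000…
[5] q0 h=25  …011111[0]000000…
[6] q0 h=26  …111111[0]000000…
[7] q0 h=27  …111111[0]000000…
[8] q0 h=28  …111111[0]000000…
[9] q0 h=29  …111111[0]000000…
[10] q0 h=30  …111111[0]000000…
[11] q0 h=31  …111111[0]000000…
[12] q0 h=32  …111111[0]000000…
[13] q0 h=33  …111111[0]000000…
[14] q0 h=34  …111111[0]000000|
[15] q0 h=35  …111111[0]00000|
[16] q0 h=36  …111111[0]0000|
[17] q0 h=37  …111111[0]000|
[18] q0 h=38  …111111[0]00|
[19] q0 h=39  …111111[0]0|
[20] q0 h=40  …111111[0]|
[21] q0 h=40  …111111[1]|
[22] q1 h=39  …111111[1]0|

1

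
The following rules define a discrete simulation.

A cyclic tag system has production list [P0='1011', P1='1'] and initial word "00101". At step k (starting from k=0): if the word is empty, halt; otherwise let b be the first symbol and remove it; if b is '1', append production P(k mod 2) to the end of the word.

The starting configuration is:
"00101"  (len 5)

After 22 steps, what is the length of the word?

step 0: "00101"  (len 5)
step 1: "0101"  (len 4)
step 2: "101"  (len 3)
step 3: "011011"  (len 6)
step 4: "11011"  (len 5)
step 5: "10111011"  (len 8)
step 6: "01110111"  (len 8)
step 7: "1110111"  (len 7)
step 8: "1101111"  (len 7)
step 9: "1011111011"  (len 10)
step 10: "0111110111"  (len 10)
step 11: "111110111"  (len 9)
step 12: "111101111"  (len 9)
step 13: "111011111011"  (len 12)
step 14: "110111110111"  (len 12)
step 15: "101111101111011"  (len 15)
step 16: "011111011110111"  (len 15)
step 17: "11111011110111"  (len 14)
step 18: "11110111101111"  (len 14)
step 19: "11101111011111011"  (len 17)
step 20: "11011110111110111"  (len 17)
step 21: "10111101111101111011"  (len 20)
step 22: "01111011111011110111"  (len 20)

20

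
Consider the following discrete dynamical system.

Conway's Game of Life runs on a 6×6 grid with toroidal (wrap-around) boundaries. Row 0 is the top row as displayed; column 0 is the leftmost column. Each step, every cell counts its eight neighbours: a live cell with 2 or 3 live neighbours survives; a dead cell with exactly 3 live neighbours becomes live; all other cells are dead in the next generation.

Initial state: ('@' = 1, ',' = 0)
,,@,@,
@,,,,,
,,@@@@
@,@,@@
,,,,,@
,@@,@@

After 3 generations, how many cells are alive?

11

k=0  ,,@,@,
@,,,,,
,,@@@@
@,@,@@
,,,,,@
,@@,@@
k=1  @,@,@,
,@@,,,
,,@,,,
@@@,,,
,,@,,,
@@@,@@
k=2  ,,,,@,
,,@,,,
@,,@,,
,,@@,,
,,,,,,
@,@,@,
k=3  ,@,,,@
,,,@,,
,@,@,,
,,@@,,
,@@,,,
,,,@,@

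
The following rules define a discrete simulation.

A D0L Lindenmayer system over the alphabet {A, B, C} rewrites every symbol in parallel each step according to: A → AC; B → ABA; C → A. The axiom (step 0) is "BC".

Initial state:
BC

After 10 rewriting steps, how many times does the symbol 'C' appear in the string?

k=0  BC
k=1  ABAA
k=2  ACABAACAC
k=3  ACAACABAACACAACA
k=4  ACAACACAACABAACACAACAACACAAC
k=5  ACAACACAACAACACAACABAACACAACAACACAACACAACAACACA
k=6  ACAACACAACAACACAACACAACAACACAACABAACACAACAACACAACACAACAACACAACAACACAACACAACAAC
k=7  ACAACACAACAACACAACACAACAACACAACAACACAACACAACAACACAACABAACA…ACAACAACACAACAACACAACACAACAACACAACACAACAACACAACAACACAACACA  (len 128)
k=8  ACAACACAACAACACAACACAACAACACAACAACACAACACAACAACACAACACAACA…AACACAACACAACAACACAACAACACAACACAACAACACAACACAACAACACAACAAC  (len 209)
k=9  ACAACACAACAACACAACACAACAACACAACAACACAACACAACAACACAACACAACA…ACAACAACACAACAACACAACACAACAACACAACAACACAACACAACAACACAACACA  (len 340)
k=10  ACAACACAACAACACAACACAACAACACAACAACACAACACAACAACACAACACAACA…AACACAACACAACAACACAACACAACAACACAACAACACAACACAACAACACAACAAC  (len 552)

210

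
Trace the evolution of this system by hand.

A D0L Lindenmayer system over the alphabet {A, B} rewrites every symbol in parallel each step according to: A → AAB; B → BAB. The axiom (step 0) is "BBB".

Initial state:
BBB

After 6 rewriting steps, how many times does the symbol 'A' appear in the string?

[0] BBB
[1] BABBABBAB
[2] BABAABBABBABAABBABBABAABBAB
[3] BABAABBABAABAABBABBABAABBABBABAABBABAABAABBABBABAABBABBABAABBABAABAABBABBABAABBAB
[4] BABAABBABAABAABBABBABAABBABAABAABBABAABAABBABBABAABBABBABA…BBABAABAABBABAABAABBABBABAABBABBABAABBABAABAABBABBABAABBAB  (len 243)
[5] BABAABBABAABAABBABBABAABBABAABAABBABAABAABBABBABAABBABBABA…BBABAABAABBABAABAABBABBABAABBABBABAABBABAABAABBABBABAABBAB  (len 729)
[6] BABAABBABAABAABBABBABAABBABAABAABBABAABAABBABBABAABBABBABA…BBABAABAABBABAABAABBABBABAABBABBABAABBABAABAABBABBABAABBAB  (len 2187)

1092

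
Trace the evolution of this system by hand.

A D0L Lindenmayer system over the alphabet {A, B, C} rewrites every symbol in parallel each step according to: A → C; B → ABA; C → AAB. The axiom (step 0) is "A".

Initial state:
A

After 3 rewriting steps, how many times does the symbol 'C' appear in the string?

gen 0: A
gen 1: C
gen 2: AAB
gen 3: CCABA

2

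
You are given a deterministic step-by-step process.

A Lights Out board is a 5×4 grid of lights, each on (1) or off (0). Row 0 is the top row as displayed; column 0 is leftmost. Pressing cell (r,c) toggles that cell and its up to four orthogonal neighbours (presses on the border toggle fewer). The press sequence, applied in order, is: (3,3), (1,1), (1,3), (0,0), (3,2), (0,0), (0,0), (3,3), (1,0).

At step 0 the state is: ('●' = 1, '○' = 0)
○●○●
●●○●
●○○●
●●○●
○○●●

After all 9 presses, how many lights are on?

7

[0] ○●○●
●●○●
●○○●
●●○●
○○●●
[1] ○●○●
●●○●
●○○○
●●●○
○○●○
[2] ○○○●
○○●●
●●○○
●●●○
○○●○
[3] ○○○○
○○○○
●●○●
●●●○
○○●○
[4] ●●○○
●○○○
●●○●
●●●○
○○●○
[5] ●●○○
●○○○
●●●●
●○○●
○○○○
[6] ○○○○
○○○○
●●●●
●○○●
○○○○
[7] ●●○○
●○○○
●●●●
●○○●
○○○○
[8] ●●○○
●○○○
●●●○
●○●○
○○○●
[9] ○●○○
○●○○
○●●○
●○●○
○○○●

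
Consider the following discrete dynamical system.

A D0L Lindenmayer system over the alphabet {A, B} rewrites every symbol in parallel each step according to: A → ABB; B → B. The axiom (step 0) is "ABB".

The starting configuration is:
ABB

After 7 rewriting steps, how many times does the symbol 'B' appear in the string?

step 0: ABB
step 1: ABBBB
step 2: ABBBBBB
step 3: ABBBBBBBB
step 4: ABBBBBBBBBB
step 5: ABBBBBBBBBBBB
step 6: ABBBBBBBBBBBBBB
step 7: ABBBBBBBBBBBBBBBB

16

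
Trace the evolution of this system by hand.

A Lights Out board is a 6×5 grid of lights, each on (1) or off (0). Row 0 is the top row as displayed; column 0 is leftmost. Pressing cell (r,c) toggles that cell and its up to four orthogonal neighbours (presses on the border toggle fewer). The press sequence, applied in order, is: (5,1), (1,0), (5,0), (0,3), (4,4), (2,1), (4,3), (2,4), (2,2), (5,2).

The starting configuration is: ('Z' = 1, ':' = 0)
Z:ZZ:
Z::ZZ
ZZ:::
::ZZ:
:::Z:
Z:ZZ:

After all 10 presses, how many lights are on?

t=0: Z:ZZ:
Z::ZZ
ZZ:::
::ZZ:
:::Z:
Z:ZZ:
t=1: Z:ZZ:
Z::ZZ
ZZ:::
::ZZ:
:Z:Z:
:Z:Z:
t=2: ::ZZ:
:Z:ZZ
:Z:::
::ZZ:
:Z:Z:
:Z:Z:
t=3: ::ZZ:
:Z:ZZ
:Z:::
::ZZ:
ZZ:Z:
Z::Z:
t=4: ::::Z
:Z::Z
:Z:::
::ZZ:
ZZ:Z:
Z::Z:
t=5: ::::Z
:Z::Z
:Z:::
::ZZZ
ZZ::Z
Z::ZZ
t=6: ::::Z
::::Z
Z:Z::
:ZZZZ
ZZ::Z
Z::ZZ
t=7: ::::Z
::::Z
Z:Z::
:ZZ:Z
ZZZZ:
Z:::Z
t=8: ::::Z
:::::
Z:ZZZ
:ZZ::
ZZZZ:
Z:::Z
t=9: ::::Z
::Z::
ZZ::Z
:Z:::
ZZZZ:
Z:::Z
t=10: ::::Z
::Z::
ZZ::Z
:Z:::
ZZ:Z:
ZZZZZ

14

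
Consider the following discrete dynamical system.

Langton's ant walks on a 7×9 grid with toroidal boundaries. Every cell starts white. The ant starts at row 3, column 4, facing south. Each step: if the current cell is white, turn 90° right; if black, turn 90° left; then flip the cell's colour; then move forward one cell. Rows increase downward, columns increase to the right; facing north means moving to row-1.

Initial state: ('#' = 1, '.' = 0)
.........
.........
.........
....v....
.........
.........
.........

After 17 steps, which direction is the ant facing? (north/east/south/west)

step 0: .........
.........
.........
....v....
.........
.........
.........
step 1: .........
.........
.........
...<#....
.........
.........
.........
step 2: .........
.........
...^.....
...##....
.........
.........
.........
step 3: .........
.........
...#>....
...##....
.........
.........
.........
step 4: .........
.........
...##....
...#v....
.........
.........
.........
step 5: .........
.........
...##....
...#.>...
.........
.........
.........
step 6: .........
.........
...##....
...#.#...
.....v...
.........
.........
step 7: .........
.........
...##....
...#.#...
....<#...
.........
.........
step 8: .........
.........
...##....
...#^#...
....##...
.........
.........
step 9: .........
.........
...##....
...##>...
....##...
.........
.........
step 10: .........
.........
...##^...
...##....
....##...
.........
.........
step 11: .........
.........
...###>..
...##....
....##...
.........
.........
step 12: .........
.........
...####..
...##.v..
....##...
.........
.........
step 13: .........
.........
...####..
...##<#..
....##...
.........
.........
step 14: .........
.........
...##^#..
...####..
....##...
.........
.........
step 15: .........
.........
...#<.#..
...####..
....##...
.........
.........
step 16: .........
.........
...#..#..
...#v##..
....##...
.........
.........
step 17: .........
.........
...#..#..
...#.>#..
....##...
.........
.........

east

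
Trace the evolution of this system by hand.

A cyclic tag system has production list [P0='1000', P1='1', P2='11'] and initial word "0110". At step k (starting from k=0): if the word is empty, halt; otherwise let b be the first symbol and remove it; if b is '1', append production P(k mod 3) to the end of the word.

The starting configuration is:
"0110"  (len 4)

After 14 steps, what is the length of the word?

8

t=0: "0110"  (len 4)
t=1: "110"  (len 3)
t=2: "101"  (len 3)
t=3: "0111"  (len 4)
t=4: "111"  (len 3)
t=5: "111"  (len 3)
t=6: "1111"  (len 4)
t=7: "1111000"  (len 7)
t=8: "1110001"  (len 7)
t=9: "11000111"  (len 8)
t=10: "10001111000"  (len 11)
t=11: "00011110001"  (len 11)
t=12: "0011110001"  (len 10)
t=13: "011110001"  (len 9)
t=14: "11110001"  (len 8)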